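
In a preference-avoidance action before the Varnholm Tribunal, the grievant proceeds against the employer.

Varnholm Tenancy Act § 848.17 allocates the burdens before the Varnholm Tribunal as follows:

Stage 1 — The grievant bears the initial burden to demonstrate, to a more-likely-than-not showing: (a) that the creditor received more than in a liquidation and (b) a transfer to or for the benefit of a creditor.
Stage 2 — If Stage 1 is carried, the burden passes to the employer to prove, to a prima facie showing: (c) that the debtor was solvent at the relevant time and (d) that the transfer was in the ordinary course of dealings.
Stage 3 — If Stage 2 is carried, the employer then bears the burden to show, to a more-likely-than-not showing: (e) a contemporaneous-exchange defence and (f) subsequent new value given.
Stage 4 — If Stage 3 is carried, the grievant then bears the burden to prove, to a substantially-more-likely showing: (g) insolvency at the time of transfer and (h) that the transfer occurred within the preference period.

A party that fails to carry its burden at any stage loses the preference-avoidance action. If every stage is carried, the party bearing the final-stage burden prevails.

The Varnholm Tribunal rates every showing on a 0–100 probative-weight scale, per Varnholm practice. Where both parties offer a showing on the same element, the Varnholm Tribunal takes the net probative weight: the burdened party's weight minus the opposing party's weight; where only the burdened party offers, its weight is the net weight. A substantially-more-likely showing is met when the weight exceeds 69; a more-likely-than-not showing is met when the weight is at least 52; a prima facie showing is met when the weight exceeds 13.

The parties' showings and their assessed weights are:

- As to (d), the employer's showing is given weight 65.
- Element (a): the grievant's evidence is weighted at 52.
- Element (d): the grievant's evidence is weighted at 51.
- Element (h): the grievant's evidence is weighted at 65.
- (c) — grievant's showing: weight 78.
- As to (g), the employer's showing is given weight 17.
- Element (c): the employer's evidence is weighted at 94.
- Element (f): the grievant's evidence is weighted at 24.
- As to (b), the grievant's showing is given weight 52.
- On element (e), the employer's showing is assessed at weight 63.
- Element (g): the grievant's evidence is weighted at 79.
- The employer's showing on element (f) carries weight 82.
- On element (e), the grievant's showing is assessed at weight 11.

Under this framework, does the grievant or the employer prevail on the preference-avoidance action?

employer

Stage 1 — burden on grievant; standard: a more-likely-than-not showing (weight is at least 52).
    (a): 52 ≥ 52 [met]
    (b): 52 ≥ 52 [met]
  Stage 1 is satisfied; the onus moves to the employer.
Stage 2 — burden on employer; standard: a prima facie showing (weight exceeds 13).
    (c): 94 − 78 = 16 > 13 [met]
    (d): 65 − 51 = 14 > 13 [met]
  Stage 2 is satisfied; the employer continues to bear the burden.
Stage 3 — burden on employer; standard: a more-likely-than-not showing (weight is at least 52).
    (e): 63 − 11 = 52 ≥ 52 [met]
    (f): 82 − 24 = 58 ≥ 52 [met]
  The employer carries Stage 3; the grievant now bears the burden.
Stage 4 — burden on grievant; standard: a substantially-more-likely showing (weight exceeds 69).
    (g): 79 − 17 = 62 ≤ 69 [not met]
    (h): 65 ≤ 69 [not met]
  Not every element is met, so the grievant fails to carry Stage 4.
The analysis ends at Stage 4; the employer prevails.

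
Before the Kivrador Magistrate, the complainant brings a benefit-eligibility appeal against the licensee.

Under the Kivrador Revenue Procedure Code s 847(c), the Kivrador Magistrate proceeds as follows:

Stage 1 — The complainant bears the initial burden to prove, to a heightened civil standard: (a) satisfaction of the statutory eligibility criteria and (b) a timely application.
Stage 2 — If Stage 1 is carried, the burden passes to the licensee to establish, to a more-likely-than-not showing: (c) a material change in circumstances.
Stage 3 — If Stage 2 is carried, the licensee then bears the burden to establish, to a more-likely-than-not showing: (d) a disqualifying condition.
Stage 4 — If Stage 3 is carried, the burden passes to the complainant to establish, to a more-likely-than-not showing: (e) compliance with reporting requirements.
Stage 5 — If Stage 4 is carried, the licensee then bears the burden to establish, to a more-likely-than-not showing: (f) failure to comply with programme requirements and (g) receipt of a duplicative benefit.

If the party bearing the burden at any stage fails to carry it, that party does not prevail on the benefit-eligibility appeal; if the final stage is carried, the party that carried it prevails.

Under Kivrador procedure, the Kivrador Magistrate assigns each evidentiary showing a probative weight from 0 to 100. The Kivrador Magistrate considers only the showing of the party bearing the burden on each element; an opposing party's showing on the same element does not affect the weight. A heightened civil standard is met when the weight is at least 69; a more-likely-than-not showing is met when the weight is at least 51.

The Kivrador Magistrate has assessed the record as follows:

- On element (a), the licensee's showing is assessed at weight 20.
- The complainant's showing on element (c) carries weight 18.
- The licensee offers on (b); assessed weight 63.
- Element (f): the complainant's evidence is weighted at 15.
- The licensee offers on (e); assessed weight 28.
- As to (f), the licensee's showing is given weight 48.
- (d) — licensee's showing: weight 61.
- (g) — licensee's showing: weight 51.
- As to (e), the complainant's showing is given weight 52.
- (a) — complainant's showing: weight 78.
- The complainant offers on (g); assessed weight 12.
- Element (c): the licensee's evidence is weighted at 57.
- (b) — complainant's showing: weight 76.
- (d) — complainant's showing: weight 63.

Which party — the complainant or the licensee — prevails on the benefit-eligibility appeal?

Stage 1 (complainant, a heightened civil standard, weight is at least 69): (a) 78 (licensee's 20 disregarded) ≥ 69 — meets; (b) 76 (licensee's 63 disregarded) ≥ 69 — meets.
  Stage 1 carried; the burden shifts to the licensee.
Stage 2 (licensee, a more-likely-than-not showing, weight is at least 51): (c) 57 (complainant's 18 disregarded) ≥ 51 — meets.
  Stage 2 is satisfied; the licensee continues to bear the burden.
Stage 3 (licensee, a more-likely-than-not showing, weight is at least 51): (d) 61 (complainant's 63 disregarded) ≥ 51 — meets.
  Stage 3 carried; the burden shifts to the complainant.
Stage 4 (complainant, a more-likely-than-not showing, weight is at least 51): (e) 52 (licensee's 28 disregarded) ≥ 51 — meets.
  Stage 4 is satisfied; the onus moves to the licensee.
Stage 5 (licensee, a more-likely-than-not showing, weight is at least 51): (f) 48 (complainant's 15 disregarded) < 51 — fails; (g) 51 (complainant's 12 disregarded) ≥ 51 — meets.
  Stage 5 not carried; the licensee fails its burden.
So the complainant prevails.

complainant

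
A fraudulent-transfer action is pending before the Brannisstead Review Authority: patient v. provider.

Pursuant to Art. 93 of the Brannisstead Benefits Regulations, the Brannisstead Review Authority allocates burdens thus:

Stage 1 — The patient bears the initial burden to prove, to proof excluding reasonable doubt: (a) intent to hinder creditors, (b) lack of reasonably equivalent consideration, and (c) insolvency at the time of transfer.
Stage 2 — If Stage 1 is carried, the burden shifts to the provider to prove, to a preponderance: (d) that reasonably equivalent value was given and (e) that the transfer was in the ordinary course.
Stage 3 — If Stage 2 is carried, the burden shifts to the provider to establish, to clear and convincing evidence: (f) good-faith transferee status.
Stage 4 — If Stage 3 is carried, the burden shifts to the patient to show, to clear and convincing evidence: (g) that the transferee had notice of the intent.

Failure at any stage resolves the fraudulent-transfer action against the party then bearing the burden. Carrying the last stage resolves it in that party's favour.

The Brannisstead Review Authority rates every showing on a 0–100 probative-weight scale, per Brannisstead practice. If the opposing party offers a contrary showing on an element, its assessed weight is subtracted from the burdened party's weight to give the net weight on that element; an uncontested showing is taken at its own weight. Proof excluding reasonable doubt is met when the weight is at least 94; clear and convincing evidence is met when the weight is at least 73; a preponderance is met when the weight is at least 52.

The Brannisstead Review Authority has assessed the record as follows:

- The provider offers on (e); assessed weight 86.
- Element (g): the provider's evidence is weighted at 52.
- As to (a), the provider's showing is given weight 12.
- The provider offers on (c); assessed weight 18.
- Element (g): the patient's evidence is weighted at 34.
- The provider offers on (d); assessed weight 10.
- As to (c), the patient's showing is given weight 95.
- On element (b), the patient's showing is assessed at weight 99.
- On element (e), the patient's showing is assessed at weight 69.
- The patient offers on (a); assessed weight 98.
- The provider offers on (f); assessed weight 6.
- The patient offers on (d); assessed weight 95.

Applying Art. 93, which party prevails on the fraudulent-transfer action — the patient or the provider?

At Stage 1 the patient must meet proof excluding reasonable doubt (weight is at least 94): on (a) the weight is 98 less the opposing 12 gives net 86, which does not reach 94, so (a) does not meet the standard; on (b) the weight is 99, ≥ 94, so (b) meets the standard; on (c) the weight is 95 less the opposing 18 gives net 77, which does not reach 94, so (c) does not meet the standard.
  Stage 1 not carried; the patient fails its burden.
The provider prevails.

provider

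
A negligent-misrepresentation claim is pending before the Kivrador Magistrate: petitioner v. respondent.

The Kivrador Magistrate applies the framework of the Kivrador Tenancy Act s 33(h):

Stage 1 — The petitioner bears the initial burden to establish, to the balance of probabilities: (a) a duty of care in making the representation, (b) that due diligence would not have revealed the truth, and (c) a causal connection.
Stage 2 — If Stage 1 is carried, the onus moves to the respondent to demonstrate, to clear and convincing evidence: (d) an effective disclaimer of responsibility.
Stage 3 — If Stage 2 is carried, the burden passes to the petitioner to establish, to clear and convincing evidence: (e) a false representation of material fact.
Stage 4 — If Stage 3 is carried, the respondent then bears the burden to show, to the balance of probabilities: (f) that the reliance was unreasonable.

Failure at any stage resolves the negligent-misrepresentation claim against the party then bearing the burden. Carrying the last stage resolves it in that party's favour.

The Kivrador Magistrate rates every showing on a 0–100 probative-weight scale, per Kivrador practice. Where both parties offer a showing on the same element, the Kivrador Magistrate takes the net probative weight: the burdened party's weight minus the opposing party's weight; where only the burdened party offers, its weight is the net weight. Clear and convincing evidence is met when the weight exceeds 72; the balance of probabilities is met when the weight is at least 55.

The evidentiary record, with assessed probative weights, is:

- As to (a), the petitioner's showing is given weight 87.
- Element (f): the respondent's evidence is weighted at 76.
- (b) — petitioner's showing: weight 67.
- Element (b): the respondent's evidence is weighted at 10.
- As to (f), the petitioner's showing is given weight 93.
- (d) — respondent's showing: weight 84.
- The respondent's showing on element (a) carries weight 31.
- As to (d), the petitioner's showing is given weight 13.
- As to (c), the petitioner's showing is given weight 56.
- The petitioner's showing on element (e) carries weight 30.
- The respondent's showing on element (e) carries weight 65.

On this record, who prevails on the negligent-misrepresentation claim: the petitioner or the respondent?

At Stage 1 the petitioner must meet the balance of probabilities (weight is at least 55): on (a) the weight is 87 less the opposing 31 gives net 56, which does reach 55, so (a) meets the standard; on (b) the weight is 67 less the opposing 10 gives net 57, ≥ 55, so (b) meets the standard; on (c) the weight is 56, ≥ 55, so (c) meets the standard.
  Stage 1 carried; the burden shifts to the respondent.
At Stage 2 the respondent must meet clear and convincing evidence (weight exceeds 72): on (d) the weight is 84 less the opposing 13 gives net 71, which does not exceed 72, so (d) does not meet the standard.
  The respondent does not carry Stage 2.
The petitioner prevails.

petitioner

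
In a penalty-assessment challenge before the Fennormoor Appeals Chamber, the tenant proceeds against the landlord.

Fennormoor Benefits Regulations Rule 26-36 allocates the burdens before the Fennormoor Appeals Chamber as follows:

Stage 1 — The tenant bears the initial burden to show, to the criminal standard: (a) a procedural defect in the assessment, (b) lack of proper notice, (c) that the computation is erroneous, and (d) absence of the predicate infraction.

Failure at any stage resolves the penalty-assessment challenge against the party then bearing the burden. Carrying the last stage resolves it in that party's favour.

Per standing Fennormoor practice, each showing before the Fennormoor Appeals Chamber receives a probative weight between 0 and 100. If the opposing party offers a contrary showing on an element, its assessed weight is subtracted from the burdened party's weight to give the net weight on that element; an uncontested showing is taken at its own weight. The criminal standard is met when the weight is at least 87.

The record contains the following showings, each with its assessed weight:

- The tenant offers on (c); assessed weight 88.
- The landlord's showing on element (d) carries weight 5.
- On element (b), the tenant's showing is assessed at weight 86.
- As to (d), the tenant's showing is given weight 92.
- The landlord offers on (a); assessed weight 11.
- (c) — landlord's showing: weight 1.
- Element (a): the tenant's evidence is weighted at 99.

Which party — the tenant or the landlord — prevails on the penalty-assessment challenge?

landlord

At Stage 1 the tenant must meet the criminal standard (weight is at least 87): on (a) the weight is 99 less the opposing 11 gives net 88, ≥ 87, so (a) meets the standard; on (b) the weight is 86, < 87, so (b) does not meet the standard; on (c) the weight is 88 less the opposing 1 gives net 87, ≥ 87, so (c) meets the standard; on (d) the weight is 92 less the opposing 5 gives net 87, which does reach 87, so (d) meets the standard.
  The tenant does not carry Stage 1.
The analysis ends at Stage 1; the landlord prevails.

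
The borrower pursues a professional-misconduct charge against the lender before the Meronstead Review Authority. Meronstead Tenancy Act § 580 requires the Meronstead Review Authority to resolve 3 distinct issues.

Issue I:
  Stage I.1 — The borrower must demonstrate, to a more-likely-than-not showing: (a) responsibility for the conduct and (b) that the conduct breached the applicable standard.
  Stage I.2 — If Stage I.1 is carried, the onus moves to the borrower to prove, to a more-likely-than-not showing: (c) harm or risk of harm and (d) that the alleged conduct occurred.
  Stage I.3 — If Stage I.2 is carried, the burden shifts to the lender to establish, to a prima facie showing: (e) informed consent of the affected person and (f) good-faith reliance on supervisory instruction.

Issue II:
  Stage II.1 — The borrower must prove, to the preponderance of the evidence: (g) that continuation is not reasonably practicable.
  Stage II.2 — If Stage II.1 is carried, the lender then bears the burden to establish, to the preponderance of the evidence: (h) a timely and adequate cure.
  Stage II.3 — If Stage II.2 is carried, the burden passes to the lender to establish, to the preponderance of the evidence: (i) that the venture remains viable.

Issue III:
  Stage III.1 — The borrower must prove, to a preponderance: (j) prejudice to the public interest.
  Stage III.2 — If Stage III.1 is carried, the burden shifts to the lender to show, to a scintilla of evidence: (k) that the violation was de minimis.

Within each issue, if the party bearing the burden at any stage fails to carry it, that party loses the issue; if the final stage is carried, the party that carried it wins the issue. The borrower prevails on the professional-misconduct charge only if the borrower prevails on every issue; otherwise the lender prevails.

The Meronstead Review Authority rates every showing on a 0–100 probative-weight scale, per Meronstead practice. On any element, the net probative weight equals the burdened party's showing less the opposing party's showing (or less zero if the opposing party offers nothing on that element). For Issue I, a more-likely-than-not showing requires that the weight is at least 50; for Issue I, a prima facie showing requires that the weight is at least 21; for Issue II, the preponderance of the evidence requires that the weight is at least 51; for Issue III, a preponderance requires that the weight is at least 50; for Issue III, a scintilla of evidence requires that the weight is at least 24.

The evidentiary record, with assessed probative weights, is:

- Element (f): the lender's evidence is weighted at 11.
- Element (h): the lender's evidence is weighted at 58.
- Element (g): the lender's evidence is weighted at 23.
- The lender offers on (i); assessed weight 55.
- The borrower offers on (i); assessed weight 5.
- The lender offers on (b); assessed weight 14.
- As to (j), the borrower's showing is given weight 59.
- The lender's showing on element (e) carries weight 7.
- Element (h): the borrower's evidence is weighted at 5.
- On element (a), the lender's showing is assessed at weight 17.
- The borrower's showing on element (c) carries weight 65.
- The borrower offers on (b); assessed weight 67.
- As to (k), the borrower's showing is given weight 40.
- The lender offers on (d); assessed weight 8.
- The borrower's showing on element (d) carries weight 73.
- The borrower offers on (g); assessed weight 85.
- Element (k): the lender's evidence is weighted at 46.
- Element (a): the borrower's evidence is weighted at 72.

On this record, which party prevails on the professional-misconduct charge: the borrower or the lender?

borrower

— Issue I —
At Stage I.1 the borrower must meet a more-likely-than-not showing (weight is at least 50): on (a) the weight is 72 less the opposing 17 gives net 55, which does reach 50, so (a) meets the standard; on (b) the weight is 67 less the opposing 14 gives net 53, which does reach 50, so (b) meets the standard.
  Stage I.1 is satisfied; the borrower continues to bear the burden.
At Stage I.2 the borrower must meet a more-likely-than-not showing (weight is at least 50): on (c) the weight is 65, ≥ 50, so (c) meets the standard; on (d) the weight is 73 less the opposing 8 gives net 65, ≥ 50, so (d) meets the standard.
  All elements met. The burden passes to the lender.
At Stage I.3 the lender must meet a prima facie showing (weight is at least 21): on (e) the weight is 7, which does not reach 21, so (e) does not meet the standard; on (f) the weight is 11, < 21, so (f) does not meet the standard.
  The lender does not carry Stage I.3.
The borrower prevails on this issue.
— Issue II —
Stage II.1 — burden on borrower; standard: the preponderance of the evidence (weight is at least 51).
    (g): 85 − 23 = 62 ≥ 51 [met]
  Stage II.1 carried; the burden shifts to the lender.
Stage II.2 — burden on lender; standard: the preponderance of the evidence (weight is at least 51).
    (h): 58 − 5 = 53 ≥ 51 [met]
  Stage II.2 carried; the burden remains with the lender.
Stage II.3 — burden on lender; standard: the preponderance of the evidence (weight is at least 51).
    (i): 55 − 5 = 50 < 51 [not met]
  Not every element is met, so the lender fails to carry Stage II.3.
So the borrower prevails on this issue.
— Issue III —
Stage III.1 (borrower, a preponderance, weight is at least 50): (j) 59 ≥ 50 — meets.
  Stage III.1 is satisfied; the onus moves to the lender.
Stage III.2 (lender, a scintilla of evidence, weight is at least 24): (k) net 46−40=6 < 24 — fails.
  The lender does not carry Stage III.2.
The borrower prevails on this issue.
Per-issue: Issue I → borrower; Issue II → borrower; Issue III → borrower. The borrower must prevail on every issue; overall, the borrower prevails.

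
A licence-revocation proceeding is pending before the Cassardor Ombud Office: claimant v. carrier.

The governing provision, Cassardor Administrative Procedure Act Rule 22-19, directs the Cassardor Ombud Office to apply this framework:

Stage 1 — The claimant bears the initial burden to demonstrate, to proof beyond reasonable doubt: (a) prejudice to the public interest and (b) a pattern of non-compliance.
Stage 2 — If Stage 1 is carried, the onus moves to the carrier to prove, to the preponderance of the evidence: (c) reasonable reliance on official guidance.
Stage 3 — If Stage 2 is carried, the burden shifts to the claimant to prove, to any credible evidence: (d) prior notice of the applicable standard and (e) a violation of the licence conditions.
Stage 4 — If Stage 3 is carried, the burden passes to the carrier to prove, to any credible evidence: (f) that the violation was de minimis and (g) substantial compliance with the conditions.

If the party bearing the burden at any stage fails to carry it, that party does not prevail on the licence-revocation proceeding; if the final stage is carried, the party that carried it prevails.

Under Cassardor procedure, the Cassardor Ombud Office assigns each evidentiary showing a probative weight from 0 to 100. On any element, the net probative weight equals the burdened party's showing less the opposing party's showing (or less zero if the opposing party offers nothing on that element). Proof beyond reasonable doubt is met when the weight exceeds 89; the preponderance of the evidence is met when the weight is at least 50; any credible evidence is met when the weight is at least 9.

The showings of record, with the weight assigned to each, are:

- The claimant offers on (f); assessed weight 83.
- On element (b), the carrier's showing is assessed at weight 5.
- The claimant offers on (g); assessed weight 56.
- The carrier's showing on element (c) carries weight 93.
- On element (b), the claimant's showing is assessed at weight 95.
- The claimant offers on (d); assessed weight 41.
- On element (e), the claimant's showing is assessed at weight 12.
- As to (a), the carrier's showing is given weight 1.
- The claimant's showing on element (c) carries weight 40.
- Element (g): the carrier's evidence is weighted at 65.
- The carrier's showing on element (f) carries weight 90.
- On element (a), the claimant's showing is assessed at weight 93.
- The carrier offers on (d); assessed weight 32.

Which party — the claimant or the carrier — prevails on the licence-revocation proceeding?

claimant

Stage 1 — burden on claimant; standard: proof beyond reasonable doubt (weight exceeds 89).
    (a): 93 − 1 = 92 > 89 [met]
    (b): 95 − 5 = 90 > 89 [met]
  Stage 1 carried; the burden shifts to the carrier.
Stage 2 — burden on carrier; standard: the preponderance of the evidence (weight is at least 50).
    (c): 93 − 40 = 53 ≥ 50 [met]
  Stage 2 is satisfied; the onus moves to the claimant.
Stage 3 — burden on claimant; standard: any credible evidence (weight is at least 9).
    (d): 41 − 32 = 9 ≥ 9 [met]
    (e): 12 ≥ 9 [met]
  Stage 3 carried; the burden shifts to the carrier.
Stage 4 — burden on carrier; standard: any credible evidence (weight is at least 9).
    (f): 90 − 83 = 7 < 9 [not met]
    (g): 65 − 56 = 9 ≥ 9 [met]
  Stage 4 not carried; the carrier fails its burden.
The claimant prevails.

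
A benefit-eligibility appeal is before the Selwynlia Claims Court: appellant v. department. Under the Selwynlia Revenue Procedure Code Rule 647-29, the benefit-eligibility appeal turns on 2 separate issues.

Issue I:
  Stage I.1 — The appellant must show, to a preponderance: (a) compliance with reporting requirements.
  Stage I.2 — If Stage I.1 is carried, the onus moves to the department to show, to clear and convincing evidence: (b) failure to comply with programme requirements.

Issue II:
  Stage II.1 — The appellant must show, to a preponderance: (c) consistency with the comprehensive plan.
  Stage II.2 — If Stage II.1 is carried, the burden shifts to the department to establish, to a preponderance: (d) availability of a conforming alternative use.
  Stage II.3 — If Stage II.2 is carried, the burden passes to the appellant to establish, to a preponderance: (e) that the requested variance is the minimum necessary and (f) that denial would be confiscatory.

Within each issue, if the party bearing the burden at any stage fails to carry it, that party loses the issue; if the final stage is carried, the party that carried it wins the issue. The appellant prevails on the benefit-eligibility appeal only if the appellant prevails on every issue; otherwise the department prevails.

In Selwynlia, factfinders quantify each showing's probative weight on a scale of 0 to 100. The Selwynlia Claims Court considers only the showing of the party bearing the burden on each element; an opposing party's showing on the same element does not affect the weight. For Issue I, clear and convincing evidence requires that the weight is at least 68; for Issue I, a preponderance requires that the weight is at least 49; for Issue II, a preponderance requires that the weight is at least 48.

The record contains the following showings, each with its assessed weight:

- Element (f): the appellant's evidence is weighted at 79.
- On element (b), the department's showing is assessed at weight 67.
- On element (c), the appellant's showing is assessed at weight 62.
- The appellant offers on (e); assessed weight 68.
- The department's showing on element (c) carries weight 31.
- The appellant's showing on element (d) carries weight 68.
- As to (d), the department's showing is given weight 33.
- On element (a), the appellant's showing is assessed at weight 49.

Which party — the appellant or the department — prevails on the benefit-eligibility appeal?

— Issue I —
At Stage I.1 the appellant must meet a preponderance (weight is at least 49): on (a) the weight is 49, ≥ 49, so (a) meets the standard.
  The appellant carries Stage I.1; the department now bears the burden.
At Stage I.2 the department must meet clear and convincing evidence (weight is at least 68): on (b) the weight is 67, which does not reach 68, so (b) does not meet the standard.
  The department does not carry Stage I.2.
So the appellant prevails on this issue.
— Issue II —
Stage II.1 (appellant, a preponderance, weight is at least 48): (c) 62 (department's 31 disregarded) ≥ 48 — meets.
  All elements met. The burden passes to the department.
Stage II.2 (department, a preponderance, weight is at least 48): (d) 33 (appellant's 68 disregarded) < 48 — fails.
  The department does not carry Stage II.2.
The analysis ends at Stage II.2; the appellant prevails on this issue.
Per-issue: Issue I → appellant; Issue II → appellant. The appellant must prevail on every issue; overall, the appellant prevails.

appellant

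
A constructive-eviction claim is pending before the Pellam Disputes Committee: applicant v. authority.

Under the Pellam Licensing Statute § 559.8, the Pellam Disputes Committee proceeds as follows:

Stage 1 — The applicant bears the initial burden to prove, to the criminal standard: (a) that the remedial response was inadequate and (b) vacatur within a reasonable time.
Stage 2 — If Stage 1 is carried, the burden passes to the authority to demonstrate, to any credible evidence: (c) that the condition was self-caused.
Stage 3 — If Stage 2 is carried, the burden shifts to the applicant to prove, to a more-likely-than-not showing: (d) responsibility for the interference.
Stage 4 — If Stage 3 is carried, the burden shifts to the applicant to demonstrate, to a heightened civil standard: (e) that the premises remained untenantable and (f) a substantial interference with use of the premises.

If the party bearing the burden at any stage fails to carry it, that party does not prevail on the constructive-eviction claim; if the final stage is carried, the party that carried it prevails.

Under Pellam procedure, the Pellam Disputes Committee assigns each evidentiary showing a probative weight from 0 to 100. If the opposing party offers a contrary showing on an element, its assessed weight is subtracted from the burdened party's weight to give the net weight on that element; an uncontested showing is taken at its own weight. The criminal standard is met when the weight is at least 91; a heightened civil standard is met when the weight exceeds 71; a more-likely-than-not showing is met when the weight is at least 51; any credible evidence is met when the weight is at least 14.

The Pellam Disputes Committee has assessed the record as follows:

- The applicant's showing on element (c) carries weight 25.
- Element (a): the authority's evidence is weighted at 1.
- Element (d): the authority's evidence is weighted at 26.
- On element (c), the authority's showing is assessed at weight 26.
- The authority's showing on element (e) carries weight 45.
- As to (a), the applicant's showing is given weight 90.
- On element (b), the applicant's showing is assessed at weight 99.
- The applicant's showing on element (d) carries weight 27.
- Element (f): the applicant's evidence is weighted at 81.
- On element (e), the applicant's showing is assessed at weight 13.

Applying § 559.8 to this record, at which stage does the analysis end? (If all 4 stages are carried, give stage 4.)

stage 1

At Stage 1 the applicant must meet the criminal standard (weight is at least 91): on (a) the weight is 90 less the opposing 1 gives net 89, < 91, so (a) does not meet the standard; on (b) the weight is 99, which does reach 91, so (b) meets the standard.
  The applicant does not carry Stage 1.
The authority prevails.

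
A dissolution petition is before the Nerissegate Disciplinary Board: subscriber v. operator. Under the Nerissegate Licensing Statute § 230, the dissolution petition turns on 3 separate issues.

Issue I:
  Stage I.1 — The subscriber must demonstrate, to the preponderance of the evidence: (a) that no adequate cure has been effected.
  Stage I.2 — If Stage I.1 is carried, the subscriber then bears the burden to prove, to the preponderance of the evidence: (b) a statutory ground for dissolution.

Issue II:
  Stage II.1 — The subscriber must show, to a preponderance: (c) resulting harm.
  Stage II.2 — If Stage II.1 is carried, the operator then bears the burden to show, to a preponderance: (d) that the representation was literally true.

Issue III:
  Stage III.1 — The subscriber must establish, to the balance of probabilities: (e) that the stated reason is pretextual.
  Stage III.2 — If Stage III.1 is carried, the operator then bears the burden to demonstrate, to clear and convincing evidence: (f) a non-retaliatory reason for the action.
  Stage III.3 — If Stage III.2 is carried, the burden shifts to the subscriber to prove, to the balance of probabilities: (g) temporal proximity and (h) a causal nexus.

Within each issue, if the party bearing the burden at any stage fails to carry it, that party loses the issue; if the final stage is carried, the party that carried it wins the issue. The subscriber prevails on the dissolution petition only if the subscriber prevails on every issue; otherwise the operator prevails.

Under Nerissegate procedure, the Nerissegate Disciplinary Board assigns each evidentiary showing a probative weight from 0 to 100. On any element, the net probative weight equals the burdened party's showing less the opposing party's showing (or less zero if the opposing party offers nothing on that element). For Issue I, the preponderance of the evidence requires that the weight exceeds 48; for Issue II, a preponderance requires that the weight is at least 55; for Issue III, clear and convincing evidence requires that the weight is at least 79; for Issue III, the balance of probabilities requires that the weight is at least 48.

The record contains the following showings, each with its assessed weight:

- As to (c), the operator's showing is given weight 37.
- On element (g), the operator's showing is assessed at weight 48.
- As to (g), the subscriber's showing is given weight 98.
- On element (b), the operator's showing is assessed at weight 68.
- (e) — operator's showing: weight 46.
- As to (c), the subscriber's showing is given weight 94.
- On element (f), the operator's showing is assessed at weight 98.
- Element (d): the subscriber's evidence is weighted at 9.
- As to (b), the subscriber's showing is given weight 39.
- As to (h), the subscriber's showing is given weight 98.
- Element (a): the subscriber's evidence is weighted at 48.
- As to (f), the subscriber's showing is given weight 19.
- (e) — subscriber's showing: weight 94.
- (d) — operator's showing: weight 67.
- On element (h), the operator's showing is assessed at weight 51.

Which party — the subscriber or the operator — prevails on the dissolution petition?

operator

— Issue I —
Stage I.1 (subscriber, the preponderance of the evidence, weight exceeds 48): (a) 48 ≤ 48 — fails.
  Not every element is met, so the subscriber fails to carry Stage I.1.
So the operator prevails on this issue.
— Issue II —
At Stage II.1 the subscriber must meet a preponderance (weight is at least 55): on (c) the weight is 94 less the opposing 37 gives net 57, ≥ 55, so (c) meets the standard.
  Stage II.1 is satisfied; the onus moves to the operator.
At Stage II.2 the operator must meet a preponderance (weight is at least 55): on (d) the weight is 67 less the opposing 9 gives net 58, ≥ 55, so (d) meets the standard.
  The operator carries the last stage.
All stages carried — the operator prevails on this issue.
— Issue III —
Stage III.1 (subscriber, the balance of probabilities, weight is at least 48): (e) net 94−46=48 ≥ 48 — meets.
  Stage III.1 carried; the burden shifts to the operator.
Stage III.2 (operator, clear and convincing evidence, weight is at least 79): (f) net 98−19=79 ≥ 79 — meets.
  Stage III.2 is satisfied; the onus moves to the subscriber.
Stage III.3 (subscriber, the balance of probabilities, weight is at least 48): (g) net 98−48=50 ≥ 48 — meets; (h) net 98−51=47 < 48 — fails.
  The subscriber does not carry Stage III.3.
The operator prevails on this issue.
Per-issue: Issue I → operator; Issue II → operator; Issue III → operator. The subscriber must prevail on every issue; overall, the operator prevails.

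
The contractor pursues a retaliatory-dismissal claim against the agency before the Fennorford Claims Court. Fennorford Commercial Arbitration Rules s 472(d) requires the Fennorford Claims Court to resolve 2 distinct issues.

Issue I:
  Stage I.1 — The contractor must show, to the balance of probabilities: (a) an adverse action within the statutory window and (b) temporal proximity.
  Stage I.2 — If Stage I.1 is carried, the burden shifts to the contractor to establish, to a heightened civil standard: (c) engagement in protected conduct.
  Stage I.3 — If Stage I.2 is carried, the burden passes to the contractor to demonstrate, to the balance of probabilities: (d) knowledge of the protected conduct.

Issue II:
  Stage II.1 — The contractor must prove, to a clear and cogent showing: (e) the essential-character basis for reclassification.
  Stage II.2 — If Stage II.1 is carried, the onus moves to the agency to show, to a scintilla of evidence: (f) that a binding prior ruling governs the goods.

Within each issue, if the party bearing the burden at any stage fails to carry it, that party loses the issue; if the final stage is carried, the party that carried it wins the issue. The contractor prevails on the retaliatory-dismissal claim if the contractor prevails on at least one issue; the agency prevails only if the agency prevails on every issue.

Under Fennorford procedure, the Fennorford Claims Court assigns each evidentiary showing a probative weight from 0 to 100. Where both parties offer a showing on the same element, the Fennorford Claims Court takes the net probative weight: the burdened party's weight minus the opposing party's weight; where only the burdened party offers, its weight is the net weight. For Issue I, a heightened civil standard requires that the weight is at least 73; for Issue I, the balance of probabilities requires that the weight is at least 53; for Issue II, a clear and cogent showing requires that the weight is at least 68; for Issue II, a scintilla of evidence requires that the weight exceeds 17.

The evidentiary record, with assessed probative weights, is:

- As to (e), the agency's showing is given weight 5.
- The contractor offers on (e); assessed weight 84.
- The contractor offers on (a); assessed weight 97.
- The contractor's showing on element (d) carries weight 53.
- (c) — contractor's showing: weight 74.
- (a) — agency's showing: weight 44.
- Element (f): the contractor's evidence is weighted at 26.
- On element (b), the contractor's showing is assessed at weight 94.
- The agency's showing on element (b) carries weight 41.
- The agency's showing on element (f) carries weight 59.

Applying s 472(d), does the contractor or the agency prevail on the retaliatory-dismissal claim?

contractor

— Issue I —
At Stage I.1 the contractor must meet the balance of probabilities (weight is at least 53): on (a) the weight is 97 less the opposing 44 gives net 53, which does reach 53, so (a) meets the standard; on (b) the weight is 94 less the opposing 41 gives net 53, ≥ 53, so (b) meets the standard.
  Stage I.1 carried; the burden remains with the contractor.
At Stage I.2 the contractor must meet a heightened civil standard (weight is at least 73): on (c) the weight is 74, ≥ 73, so (c) meets the standard.
  Stage I.2 is satisfied; the contractor continues to bear the burden.
At Stage I.3 the contractor must meet the balance of probabilities (weight is at least 53): on (d) the weight is 53, which does reach 53, so (d) meets the standard.
  All elements met at the final stage.
All stages carried — the contractor prevails on this issue.
— Issue II —
Stage II.1 — burden on contractor; standard: a clear and cogent showing (weight is at least 68).
    (e): 84 − 5 = 79 ≥ 68 [met]
  Stage II.1 carried; the burden shifts to the agency.
Stage II.2 — burden on agency; standard: a scintilla of evidence (weight exceeds 17).
    (f): 59 − 26 = 33 > 17 [met]
  Stage II.2 carried; the final stage is satisfied.
All stages carried — the agency prevails on this issue.
Per-issue: Issue I → contractor; Issue II → agency. The contractor must prevail on at least one issue; overall, the contractor prevails.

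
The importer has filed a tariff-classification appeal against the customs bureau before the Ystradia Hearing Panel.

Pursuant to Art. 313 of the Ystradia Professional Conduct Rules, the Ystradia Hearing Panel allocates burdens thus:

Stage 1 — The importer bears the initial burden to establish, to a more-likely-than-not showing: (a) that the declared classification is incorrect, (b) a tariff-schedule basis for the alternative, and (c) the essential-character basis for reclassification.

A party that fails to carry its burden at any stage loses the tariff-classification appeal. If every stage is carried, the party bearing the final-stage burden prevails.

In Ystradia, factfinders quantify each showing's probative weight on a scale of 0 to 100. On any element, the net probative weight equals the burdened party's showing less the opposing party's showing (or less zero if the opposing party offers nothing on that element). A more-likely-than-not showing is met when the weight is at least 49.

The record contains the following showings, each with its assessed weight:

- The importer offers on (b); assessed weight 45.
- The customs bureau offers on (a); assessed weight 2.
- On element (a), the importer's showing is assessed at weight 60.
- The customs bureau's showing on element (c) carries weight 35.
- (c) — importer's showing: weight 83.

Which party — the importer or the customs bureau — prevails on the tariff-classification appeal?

At Stage 1 the importer must meet a more-likely-than-not showing (weight is at least 49): on (a) the weight is 60 less the opposing 2 gives net 58, ≥ 49, so (a) meets the standard; on (b) the weight is 45, < 49, so (b) does not meet the standard; on (c) the weight is 83 less the opposing 35 gives net 48, which does not reach 49, so (c) does not meet the standard.
  Not every element is met, so the importer fails to carry Stage 1.
So the customs bureau prevails.

customs bureau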